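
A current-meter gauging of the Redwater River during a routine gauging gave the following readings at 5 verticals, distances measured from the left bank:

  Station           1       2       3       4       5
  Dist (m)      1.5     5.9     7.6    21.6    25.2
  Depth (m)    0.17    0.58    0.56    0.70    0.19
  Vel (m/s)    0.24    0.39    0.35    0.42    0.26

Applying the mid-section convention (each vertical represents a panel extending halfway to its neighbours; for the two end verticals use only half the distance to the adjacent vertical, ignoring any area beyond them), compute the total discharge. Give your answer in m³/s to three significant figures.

4.99 m³/s

w_1 = (5.9 − 1.5)/2 = 2.2 m; q_1 = 0.24 × 0.17 × 2.2 = 0.08976 m³/s
w_2 = (7.6 − 1.5)/2 = 3.05 m; q_2 = 0.39 × 0.58 × 3.05 = 0.6899 m³/s
w_3 = (21.6 − 5.9)/2 = 7.85 m; q_3 = 0.35 × 0.56 × 7.85 = 1.539 m³/s
w_4 = (25.2 − 7.6)/2 = 8.8 m; q_4 = 0.42 × 0.70 × 8.8 = 2.587 m³/s
w_5 = (25.2 − 21.6)/2 = 1.8 m; q_5 = 0.26 × 0.19 × 1.8 = 0.08892 m³/s
Q = Σ qᵢ = 4.994 m³/s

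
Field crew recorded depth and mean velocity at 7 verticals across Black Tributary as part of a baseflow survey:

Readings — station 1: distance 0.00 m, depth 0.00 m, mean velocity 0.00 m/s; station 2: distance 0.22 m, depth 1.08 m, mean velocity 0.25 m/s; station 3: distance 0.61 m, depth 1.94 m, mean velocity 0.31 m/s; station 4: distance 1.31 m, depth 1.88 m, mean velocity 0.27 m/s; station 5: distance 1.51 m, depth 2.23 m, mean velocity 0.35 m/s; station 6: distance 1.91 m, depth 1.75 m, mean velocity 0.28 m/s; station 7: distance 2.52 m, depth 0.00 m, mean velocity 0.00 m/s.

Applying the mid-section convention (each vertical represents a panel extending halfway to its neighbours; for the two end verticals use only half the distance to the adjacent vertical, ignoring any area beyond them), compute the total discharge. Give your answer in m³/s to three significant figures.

1.12 m³/s

w_2 = (0.61 − 0.00)/2 = 0.305 m; q_2 = 0.25 × 1.08 × 0.305 = 0.08235 m³/s
w_3 = (1.31 − 0.22)/2 = 0.545 m; q_3 = 0.31 × 1.94 × 0.545 = 0.3278 m³/s
w_4 = (1.51 − 0.61)/2 = 0.45 m; q_4 = 0.27 × 1.88 × 0.45 = 0.2284 m³/s
w_5 = (1.91 − 1.31)/2 = 0.3 m; q_5 = 0.35 × 2.23 × 0.3 = 0.2342 m³/s
w_6 = (2.52 − 1.51)/2 = 0.505 m; q_6 = 0.28 × 1.75 × 0.505 = 0.2475 m³/s
Stations 1, 7 contribute zero (depth or velocity is 0).
Q = Σ qᵢ = 1.120 m³/s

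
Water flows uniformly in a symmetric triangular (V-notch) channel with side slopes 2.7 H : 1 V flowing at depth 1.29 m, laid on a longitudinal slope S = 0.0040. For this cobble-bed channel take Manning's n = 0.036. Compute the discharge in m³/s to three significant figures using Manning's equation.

5.65 m³/s

A = z·y² = 2.7×1.29² = 4.493 m²
P = 2y√(1+z²) = 2×1.29×√(1+2.7²) = 7.428 m
R = A/P = 4.493/7.428 = 0.6048 m
Q = (1/n)·A·R^(2/3)·S^(1/2) = (1/0.036) × 4.493 × 0.6048^(2/3) × 0.0040^(1/2) = 5.645 m³/s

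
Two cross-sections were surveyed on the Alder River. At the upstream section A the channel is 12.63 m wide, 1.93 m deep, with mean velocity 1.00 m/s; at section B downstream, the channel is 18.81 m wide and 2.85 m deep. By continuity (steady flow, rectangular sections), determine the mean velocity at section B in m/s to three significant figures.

Q = A₁V₁ = (12.63×1.93) × 1.00 = 24.38 m³/s
A₂ = 18.81 × 2.85 = 53.61 m²
V₂ = Q/A₂ = 24.38/53.61 = 0.4547 m/s

0.455 m/s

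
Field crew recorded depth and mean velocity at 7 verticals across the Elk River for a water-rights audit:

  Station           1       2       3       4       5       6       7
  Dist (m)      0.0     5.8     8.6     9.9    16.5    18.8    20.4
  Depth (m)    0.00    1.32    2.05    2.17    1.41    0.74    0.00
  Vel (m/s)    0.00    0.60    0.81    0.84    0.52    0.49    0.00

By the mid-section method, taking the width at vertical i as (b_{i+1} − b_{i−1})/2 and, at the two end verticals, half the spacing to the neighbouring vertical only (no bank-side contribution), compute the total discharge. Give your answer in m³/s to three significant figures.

w_2 = (8.6 − 0.0)/2 = 4.3 m; q_2 = 0.60 × 1.32 × 4.3 = 3.406 m³/s
w_3 = (9.9 − 5.8)/2 = 2.05 m; q_3 = 0.81 × 2.05 × 2.05 = 3.404 m³/s
w_4 = (16.5 − 8.6)/2 = 3.95 m; q_4 = 0.84 × 2.17 × 3.95 = 7.200 m³/s
w_5 = (18.8 − 9.9)/2 = 4.45 m; q_5 = 0.52 × 1.41 × 4.45 = 3.263 m³/s
w_6 = (20.4 − 16.5)/2 = 1.95 m; q_6 = 0.49 × 0.74 × 1.95 = 0.7071 m³/s
Stations 1, 7 contribute zero (depth or velocity is 0).
Q = Σ qᵢ = 17.98 m³/s

18.0 m³/s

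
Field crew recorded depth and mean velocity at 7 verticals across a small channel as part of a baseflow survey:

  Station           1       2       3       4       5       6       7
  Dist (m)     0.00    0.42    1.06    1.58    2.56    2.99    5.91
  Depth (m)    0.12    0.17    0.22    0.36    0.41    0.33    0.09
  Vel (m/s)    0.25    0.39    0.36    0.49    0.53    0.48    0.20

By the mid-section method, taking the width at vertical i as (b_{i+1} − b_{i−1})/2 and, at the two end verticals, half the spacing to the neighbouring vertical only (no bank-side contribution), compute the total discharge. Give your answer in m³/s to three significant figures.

0.664 m³/s

w_1 = (0.42 − 0.00)/2 = 0.21 m; q_1 = 0.25 × 0.12 × 0.21 = 0.006300 m³/s
w_2 = (1.06 − 0.00)/2 = 0.53 m; q_2 = 0.39 × 0.17 × 0.53 = 0.03514 m³/s
w_3 = (1.58 − 0.42)/2 = 0.58 m; q_3 = 0.36 × 0.22 × 0.58 = 0.04594 m³/s
w_4 = (2.56 − 1.06)/2 = 0.75 m; q_4 = 0.49 × 0.36 × 0.75 = 0.1323 m³/s
w_5 = (2.99 − 1.58)/2 = 0.705 m; q_5 = 0.53 × 0.41 × 0.705 = 0.1532 m³/s
w_6 = (5.91 − 2.56)/2 = 1.675 m; q_6 = 0.48 × 0.33 × 1.675 = 0.2653 m³/s
w_7 = (5.91 − 2.99)/2 = 1.46 m; q_7 = 0.20 × 0.09 × 1.46 = 0.02628 m³/s
Q = Σ qᵢ = 0.6645 m³/s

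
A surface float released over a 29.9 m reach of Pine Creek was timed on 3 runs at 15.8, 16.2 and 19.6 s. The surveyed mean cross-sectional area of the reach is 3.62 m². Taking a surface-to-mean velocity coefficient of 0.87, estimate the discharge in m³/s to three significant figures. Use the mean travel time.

5.47 m³/s

t̄ = (15.8 + 16.2 + 19.6) / 3 = 17.2 s
v_surface = L / t̄ = 29.9 / 17.2 = 1.738 m/s
v_mean = 0.87 × 1.738 = 1.512 m/s
Q = A × v_mean = 3.62 × 1.512 = 5.475 m³/s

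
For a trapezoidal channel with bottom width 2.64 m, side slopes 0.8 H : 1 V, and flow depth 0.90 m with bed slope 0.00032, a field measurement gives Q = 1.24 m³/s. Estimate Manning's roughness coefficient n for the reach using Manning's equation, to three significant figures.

0.0314

A = (b + z·y)·y = (2.64 + 0.8×0.90)×0.90 = 3.024 m²
P = b + 2y√(1+z²) = 2.64 + 2×0.90×√(1+0.8²) = 4.945 m
R = A/P = 3.024/4.945 = 0.6115 m
n = (1/Q)·A·R^(2/3)·S^(1/2) = (1/1.24) × 3.024 × 0.7204 × 0.01789 = 0.03143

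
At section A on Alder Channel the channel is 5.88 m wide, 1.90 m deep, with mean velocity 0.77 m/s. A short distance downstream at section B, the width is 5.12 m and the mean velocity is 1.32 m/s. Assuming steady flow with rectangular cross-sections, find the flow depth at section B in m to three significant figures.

Q = A₁V₁ = (5.88×1.90) × 0.77 = 8.602 m³/s
d₂ = Q/(b₂ V₂) = 8.602/(5.12×1.32) = 1.273 m

1.27 m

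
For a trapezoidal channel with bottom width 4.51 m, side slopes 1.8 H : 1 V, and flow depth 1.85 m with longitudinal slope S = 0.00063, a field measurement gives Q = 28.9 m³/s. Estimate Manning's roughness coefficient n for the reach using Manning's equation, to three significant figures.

A = (b + z·y)·y = (4.51 + 1.8×1.85)×1.85 = 14.50 m²
P = b + 2y√(1+z²) = 4.51 + 2×1.85×√(1+1.8²) = 12.13 m
R = A/P = 14.50/12.13 = 1.196 m
n = (1/Q)·A·R^(2/3)·S^(1/2) = (1/28.9) × 14.50 × 1.127 × 0.02510 = 0.01419

0.0142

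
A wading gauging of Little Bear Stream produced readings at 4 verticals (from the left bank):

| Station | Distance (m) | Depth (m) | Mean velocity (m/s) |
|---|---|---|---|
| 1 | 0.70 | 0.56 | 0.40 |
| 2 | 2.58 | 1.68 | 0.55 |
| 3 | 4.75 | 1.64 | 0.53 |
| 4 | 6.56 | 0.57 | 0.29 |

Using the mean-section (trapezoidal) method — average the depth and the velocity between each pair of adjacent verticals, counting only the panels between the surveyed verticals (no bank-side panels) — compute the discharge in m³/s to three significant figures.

3.77 m³/s

Panel 1-2: Δb = 1.88 m, d̄ = (0.56+1.68)/2 = 1.12, v̄ = (0.40+0.55)/2 = 0.475 → q = 1.88×1.12×0.475 = 1.000 m³/s
Panel 2-3: Δb = 2.17 m, d̄ = (1.68+1.64)/2 = 1.66, v̄ = (0.55+0.53)/2 = 0.54 → q = 2.17×1.66×0.54 = 1.945 m³/s
Panel 3-4: Δb = 1.81 m, d̄ = (1.64+0.57)/2 = 1.105, v̄ = (0.53+0.29)/2 = 0.41 → q = 1.81×1.105×0.41 = 0.8200 m³/s
Q = Σ q = 3.765 m³/s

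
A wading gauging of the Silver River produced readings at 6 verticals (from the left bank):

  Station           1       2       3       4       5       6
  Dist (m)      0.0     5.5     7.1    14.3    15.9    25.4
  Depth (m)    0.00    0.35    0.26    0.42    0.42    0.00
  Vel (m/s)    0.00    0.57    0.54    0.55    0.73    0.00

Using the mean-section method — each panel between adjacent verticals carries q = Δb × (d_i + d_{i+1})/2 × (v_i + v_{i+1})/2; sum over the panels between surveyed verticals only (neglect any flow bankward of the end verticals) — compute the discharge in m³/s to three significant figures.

Panel 1-2: Δb = 5.5 m, d̄ = (0.00+0.35)/2 = 0.175, v̄ = (0.00+0.57)/2 = 0.285 → q = 5.5×0.175×0.285 = 0.2743 m³/s
Panel 2-3: Δb = 1.6 m, d̄ = (0.35+0.26)/2 = 0.305, v̄ = (0.57+0.54)/2 = 0.555 → q = 1.6×0.305×0.555 = 0.2708 m³/s
Panel 3-4: Δb = 7.2 m, d̄ = (0.26+0.42)/2 = 0.34, v̄ = (0.54+0.55)/2 = 0.545 → q = 7.2×0.34×0.545 = 1.334 m³/s
Panel 4-5: Δb = 1.6 m, d̄ = (0.42+0.42)/2 = 0.42, v̄ = (0.55+0.73)/2 = 0.64 → q = 1.6×0.42×0.64 = 0.4301 m³/s
Panel 5-6: Δb = 9.5 m, d̄ = (0.42+0.00)/2 = 0.21, v̄ = (0.73+0.00)/2 = 0.365 → q = 9.5×0.21×0.365 = 0.7282 m³/s
Q = Σ q = 3.038 m³/s

3.04 m³/s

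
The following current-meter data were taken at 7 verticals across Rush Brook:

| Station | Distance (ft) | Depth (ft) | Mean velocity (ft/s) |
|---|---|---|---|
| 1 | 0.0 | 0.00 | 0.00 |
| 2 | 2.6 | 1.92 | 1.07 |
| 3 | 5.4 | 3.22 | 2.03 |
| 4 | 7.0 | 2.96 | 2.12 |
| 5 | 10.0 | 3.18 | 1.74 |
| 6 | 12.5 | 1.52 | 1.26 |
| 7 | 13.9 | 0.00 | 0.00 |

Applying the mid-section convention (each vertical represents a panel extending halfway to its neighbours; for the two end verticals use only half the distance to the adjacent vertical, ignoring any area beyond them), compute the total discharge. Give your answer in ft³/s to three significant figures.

w_2 = (5.4 − 0.0)/2 = 2.7 ft; q_2 = 1.07 × 1.92 × 2.7 = 5.547 ft³/s
w_3 = (7.0 − 2.6)/2 = 2.2 ft; q_3 = 2.03 × 3.22 × 2.2 = 14.38 ft³/s
w_4 = (10.0 − 5.4)/2 = 2.3 ft; q_4 = 2.12 × 2.96 × 2.3 = 14.43 ft³/s
w_5 = (12.5 − 7.0)/2 = 2.75 ft; q_5 = 1.74 × 3.18 × 2.75 = 15.22 ft³/s
w_6 = (13.9 − 10.0)/2 = 1.95 ft; q_6 = 1.26 × 1.52 × 1.95 = 3.735 ft³/s
Stations 1, 7 contribute zero (depth or velocity is 0).
Q = Σ qᵢ = 53.31 ft³/s

53.3 ft³/s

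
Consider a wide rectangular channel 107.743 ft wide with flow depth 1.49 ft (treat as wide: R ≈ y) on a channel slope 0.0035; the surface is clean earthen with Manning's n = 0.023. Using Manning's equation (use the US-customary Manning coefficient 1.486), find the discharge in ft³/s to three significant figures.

A = b·y = 107.743 × 1.49 = 160.5 ft²
Wide channel: R ≈ y = 1.49 ft
Q = (1.486/n)·A·R^(2/3)·S^(1/2) = (1.486/0.023) × 160.5 × 1.490^(2/3) × 0.0035^(1/2) = 800.5 ft³/s

800 ft³/s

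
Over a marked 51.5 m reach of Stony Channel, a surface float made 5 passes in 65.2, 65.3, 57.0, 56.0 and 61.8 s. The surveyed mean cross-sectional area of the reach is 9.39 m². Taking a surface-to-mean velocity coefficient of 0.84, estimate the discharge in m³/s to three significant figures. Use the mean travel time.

t̄ = (65.2 + 65.3 + 57.0 + 56.0 + 61.8) / 5 = 61.06 s
v_surface = L / t̄ = 51.5 / 61.06 = 0.8434 m/s
v_mean = 0.84 × 0.8434 = 0.7085 m/s
Q = A × v_mean = 9.39 × 0.7085 = 6.653 m³/s

6.65 m³/s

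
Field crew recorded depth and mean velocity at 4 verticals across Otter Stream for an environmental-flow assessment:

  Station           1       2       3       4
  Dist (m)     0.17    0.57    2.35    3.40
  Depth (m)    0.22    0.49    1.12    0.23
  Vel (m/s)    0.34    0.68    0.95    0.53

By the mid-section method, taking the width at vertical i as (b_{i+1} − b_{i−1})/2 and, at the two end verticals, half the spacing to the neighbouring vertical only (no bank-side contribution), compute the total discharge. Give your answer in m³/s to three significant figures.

1.95 m³/s

w_1 = (0.57 − 0.17)/2 = 0.2 m; q_1 = 0.34 × 0.22 × 0.2 = 0.01496 m³/s
w_2 = (2.35 − 0.17)/2 = 1.09 m; q_2 = 0.68 × 0.49 × 1.09 = 0.3632 m³/s
w_3 = (3.40 − 0.57)/2 = 1.415 m; q_3 = 0.95 × 1.12 × 1.415 = 1.506 m³/s
w_4 = (3.40 − 2.35)/2 = 0.525 m; q_4 = 0.53 × 0.23 × 0.525 = 0.06400 m³/s
Q = Σ qᵢ = 1.948 m³/s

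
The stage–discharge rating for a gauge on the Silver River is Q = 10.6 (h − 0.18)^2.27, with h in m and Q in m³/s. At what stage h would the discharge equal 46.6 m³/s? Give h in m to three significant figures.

h − h₀ = (Q/C)^(1/b) = (46.6/10.6)^(1/2.27) = 1.920 m
h = 0.18 + 1.920 = 2.100 m

2.10 m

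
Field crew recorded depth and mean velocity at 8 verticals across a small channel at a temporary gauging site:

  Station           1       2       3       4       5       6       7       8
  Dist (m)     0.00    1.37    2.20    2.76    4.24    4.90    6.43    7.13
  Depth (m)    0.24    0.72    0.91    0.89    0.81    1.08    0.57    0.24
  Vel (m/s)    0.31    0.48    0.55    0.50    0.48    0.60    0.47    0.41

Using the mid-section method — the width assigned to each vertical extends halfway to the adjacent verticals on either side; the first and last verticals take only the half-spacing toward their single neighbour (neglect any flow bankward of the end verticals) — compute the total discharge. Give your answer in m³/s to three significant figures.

2.69 m³/s

w_1 = (1.37 − 0.00)/2 = 0.685 m; q_1 = 0.31 × 0.24 × 0.685 = 0.05096 m³/s
w_2 = (2.20 − 0.00)/2 = 1.1 m; q_2 = 0.48 × 0.72 × 1.1 = 0.3802 m³/s
w_3 = (2.76 − 1.37)/2 = 0.695 m; q_3 = 0.55 × 0.91 × 0.695 = 0.3478 m³/s
w_4 = (4.24 − 2.20)/2 = 1.02 m; q_4 = 0.50 × 0.89 × 1.02 = 0.4539 m³/s
w_5 = (4.90 − 2.76)/2 = 1.07 m; q_5 = 0.48 × 0.81 × 1.07 = 0.4160 m³/s
w_6 = (6.43 − 4.24)/2 = 1.095 m; q_6 = 0.60 × 1.08 × 1.095 = 0.7096 m³/s
w_7 = (7.13 − 4.90)/2 = 1.115 m; q_7 = 0.47 × 0.57 × 1.115 = 0.2987 m³/s
w_8 = (7.13 − 6.43)/2 = 0.35 m; q_8 = 0.41 × 0.24 × 0.35 = 0.03444 m³/s
Q = Σ qᵢ = 2.692 m³/s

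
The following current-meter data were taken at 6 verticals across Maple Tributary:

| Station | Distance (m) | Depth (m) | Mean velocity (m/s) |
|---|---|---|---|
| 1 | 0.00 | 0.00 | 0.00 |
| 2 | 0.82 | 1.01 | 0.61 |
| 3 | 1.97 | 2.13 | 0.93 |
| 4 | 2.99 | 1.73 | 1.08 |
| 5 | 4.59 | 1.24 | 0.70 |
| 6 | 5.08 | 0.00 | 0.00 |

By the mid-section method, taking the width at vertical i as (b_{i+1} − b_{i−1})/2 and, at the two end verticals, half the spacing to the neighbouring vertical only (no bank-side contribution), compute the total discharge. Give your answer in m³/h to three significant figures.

w_2 = (1.97 − 0.00)/2 = 0.985 m; q_2 = 0.61 × 1.01 × 0.985 = 0.6069 m³/s
w_3 = (2.99 − 0.82)/2 = 1.085 m; q_3 = 0.93 × 2.13 × 1.085 = 2.149 m³/s
w_4 = (4.59 − 1.97)/2 = 1.31 m; q_4 = 1.08 × 1.73 × 1.31 = 2.448 m³/s
w_5 = (5.08 − 2.99)/2 = 1.045 m; q_5 = 0.70 × 1.24 × 1.045 = 0.9071 m³/s
Stations 1, 6 contribute zero (depth or velocity is 0).
Q = Σ qᵢ = 6.111 m³/s
= 6.111 × 3600 = 22000 m³/h

22000 m³/h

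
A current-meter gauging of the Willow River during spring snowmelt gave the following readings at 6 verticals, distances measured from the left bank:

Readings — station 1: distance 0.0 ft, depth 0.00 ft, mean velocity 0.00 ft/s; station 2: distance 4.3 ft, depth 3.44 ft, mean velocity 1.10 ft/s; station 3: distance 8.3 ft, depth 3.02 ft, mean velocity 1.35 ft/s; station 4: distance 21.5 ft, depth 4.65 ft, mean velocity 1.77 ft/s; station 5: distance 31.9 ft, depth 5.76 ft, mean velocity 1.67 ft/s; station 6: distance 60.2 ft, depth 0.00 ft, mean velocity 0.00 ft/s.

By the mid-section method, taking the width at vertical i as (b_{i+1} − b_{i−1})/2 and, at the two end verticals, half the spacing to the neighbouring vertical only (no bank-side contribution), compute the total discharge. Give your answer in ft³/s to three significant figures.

334 ft³/s

w_2 = (8.3 − 0.0)/2 = 4.15 ft; q_2 = 1.10 × 3.44 × 4.15 = 15.70 ft³/s
w_3 = (21.5 − 4.3)/2 = 8.6 ft; q_3 = 1.35 × 3.02 × 8.6 = 35.06 ft³/s
w_4 = (31.9 − 8.3)/2 = 11.8 ft; q_4 = 1.77 × 4.65 × 11.8 = 97.12 ft³/s
w_5 = (60.2 − 21.5)/2 = 19.35 ft; q_5 = 1.67 × 5.76 × 19.35 = 186.1 ft³/s
Stations 1, 6 contribute zero (depth or velocity is 0).
Q = Σ qᵢ = 334.0 ft³/s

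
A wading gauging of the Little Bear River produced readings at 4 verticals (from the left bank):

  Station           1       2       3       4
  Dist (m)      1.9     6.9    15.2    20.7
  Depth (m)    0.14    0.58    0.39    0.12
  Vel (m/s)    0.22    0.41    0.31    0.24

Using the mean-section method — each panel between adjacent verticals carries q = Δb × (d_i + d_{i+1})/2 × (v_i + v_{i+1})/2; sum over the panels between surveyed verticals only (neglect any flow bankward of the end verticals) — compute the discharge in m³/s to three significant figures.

2.40 m³/s

Panel 1-2: Δb = 5 m, d̄ = (0.14+0.58)/2 = 0.36, v̄ = (0.22+0.41)/2 = 0.315 → q = 5×0.36×0.315 = 0.5670 m³/s
Panel 2-3: Δb = 8.3 m, d̄ = (0.58+0.39)/2 = 0.485, v̄ = (0.41+0.31)/2 = 0.36 → q = 8.3×0.485×0.36 = 1.449 m³/s
Panel 3-4: Δb = 5.5 m, d̄ = (0.39+0.12)/2 = 0.255, v̄ = (0.31+0.24)/2 = 0.275 → q = 5.5×0.255×0.275 = 0.3857 m³/s
Q = Σ q = 2.402 m³/s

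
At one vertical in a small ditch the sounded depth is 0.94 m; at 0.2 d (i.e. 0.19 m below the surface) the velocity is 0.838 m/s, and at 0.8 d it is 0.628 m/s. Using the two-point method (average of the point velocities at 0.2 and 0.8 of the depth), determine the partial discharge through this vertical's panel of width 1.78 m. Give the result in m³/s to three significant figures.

v̄ = (0.838 + 0.628) / 2 = 0.7330 m/s
q = v̄ × d × w = 0.7330 × 0.94 × 1.78 = 1.226 m³/s

1.23 m³/s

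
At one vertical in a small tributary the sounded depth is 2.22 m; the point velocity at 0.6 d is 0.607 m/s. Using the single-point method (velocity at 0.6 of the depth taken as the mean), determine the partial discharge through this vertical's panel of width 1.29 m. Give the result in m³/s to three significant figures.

1.74 m³/s

v̄ = v₀.₆ = 0.607 m/s
q = v̄ × d × w = 0.6070 × 2.22 × 1.29 = 1.738 m³/s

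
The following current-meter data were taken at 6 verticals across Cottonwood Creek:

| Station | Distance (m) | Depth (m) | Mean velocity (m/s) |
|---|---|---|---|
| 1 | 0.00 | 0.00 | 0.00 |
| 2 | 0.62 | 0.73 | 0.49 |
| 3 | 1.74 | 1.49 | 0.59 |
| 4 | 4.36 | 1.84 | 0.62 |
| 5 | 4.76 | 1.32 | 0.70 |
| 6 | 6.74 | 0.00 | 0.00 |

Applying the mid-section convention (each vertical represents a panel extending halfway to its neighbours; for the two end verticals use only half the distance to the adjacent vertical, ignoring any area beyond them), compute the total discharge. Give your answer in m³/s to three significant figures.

4.78 m³/s

w_2 = (1.74 − 0.00)/2 = 0.87 m; q_2 = 0.49 × 0.73 × 0.87 = 0.3112 m³/s
w_3 = (4.36 − 0.62)/2 = 1.87 m; q_3 = 0.59 × 1.49 × 1.87 = 1.644 m³/s
w_4 = (4.76 − 1.74)/2 = 1.51 m; q_4 = 0.62 × 1.84 × 1.51 = 1.723 m³/s
w_5 = (6.74 − 4.36)/2 = 1.19 m; q_5 = 0.70 × 1.32 × 1.19 = 1.100 m³/s
Stations 1, 6 contribute zero (depth or velocity is 0).
Q = Σ qᵢ = 4.777 m³/s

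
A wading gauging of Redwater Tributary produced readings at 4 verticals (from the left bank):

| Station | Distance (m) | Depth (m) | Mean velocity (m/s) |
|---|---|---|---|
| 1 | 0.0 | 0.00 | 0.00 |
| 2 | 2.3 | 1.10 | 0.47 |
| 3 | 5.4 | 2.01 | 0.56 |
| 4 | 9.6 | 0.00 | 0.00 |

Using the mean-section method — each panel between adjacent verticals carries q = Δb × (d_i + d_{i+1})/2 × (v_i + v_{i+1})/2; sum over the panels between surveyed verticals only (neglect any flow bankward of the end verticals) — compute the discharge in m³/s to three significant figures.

3.96 m³/s

Panel 1-2: Δb = 2.3 m, d̄ = (0.00+1.10)/2 = 0.55, v̄ = (0.00+0.47)/2 = 0.235 → q = 2.3×0.55×0.235 = 0.2973 m³/s
Panel 2-3: Δb = 3.1 m, d̄ = (1.10+2.01)/2 = 1.555, v̄ = (0.47+0.56)/2 = 0.515 → q = 3.1×1.555×0.515 = 2.483 m³/s
Panel 3-4: Δb = 4.2 m, d̄ = (2.01+0.00)/2 = 1.005, v̄ = (0.56+0.00)/2 = 0.28 → q = 4.2×1.005×0.28 = 1.182 m³/s
Q = Σ q = 3.962 m³/s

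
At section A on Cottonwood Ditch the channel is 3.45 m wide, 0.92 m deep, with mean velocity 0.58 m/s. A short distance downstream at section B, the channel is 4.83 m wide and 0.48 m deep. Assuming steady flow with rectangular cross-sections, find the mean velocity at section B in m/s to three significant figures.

Q = A₁V₁ = (3.45×0.92) × 0.58 = 1.841 m³/s
A₂ = 4.83 × 0.48 = 2.318 m²
V₂ = Q/A₂ = 1.841/2.318 = 0.7940 m/s

0.794 m/s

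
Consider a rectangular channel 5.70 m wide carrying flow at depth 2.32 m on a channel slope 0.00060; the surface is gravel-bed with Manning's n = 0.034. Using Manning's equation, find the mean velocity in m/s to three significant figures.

0.849 m/s

A = b·y = 5.70 × 2.32 = 13.22 m²
P = b + 2y = 5.70 + 2×2.32 = 10.34 m
R = A/P = 13.22/10.34 = 1.279 m
Q = (1/n)·A·R^(2/3)·S^(1/2) = (1/0.034) × 13.22 × 1.279^(2/3) × 0.00060^(1/2) = 11.23 m³/s
V = Q/A = 11.23/13.22 = 0.8488 m/s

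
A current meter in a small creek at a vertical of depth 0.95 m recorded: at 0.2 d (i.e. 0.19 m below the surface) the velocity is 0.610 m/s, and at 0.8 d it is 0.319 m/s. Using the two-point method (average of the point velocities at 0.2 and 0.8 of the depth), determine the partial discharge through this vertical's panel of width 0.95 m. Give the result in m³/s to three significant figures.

0.419 m³/s

v̄ = (0.610 + 0.319) / 2 = 0.4645 m/s
q = v̄ × d × w = 0.4645 × 0.95 × 0.95 = 0.4192 m³/s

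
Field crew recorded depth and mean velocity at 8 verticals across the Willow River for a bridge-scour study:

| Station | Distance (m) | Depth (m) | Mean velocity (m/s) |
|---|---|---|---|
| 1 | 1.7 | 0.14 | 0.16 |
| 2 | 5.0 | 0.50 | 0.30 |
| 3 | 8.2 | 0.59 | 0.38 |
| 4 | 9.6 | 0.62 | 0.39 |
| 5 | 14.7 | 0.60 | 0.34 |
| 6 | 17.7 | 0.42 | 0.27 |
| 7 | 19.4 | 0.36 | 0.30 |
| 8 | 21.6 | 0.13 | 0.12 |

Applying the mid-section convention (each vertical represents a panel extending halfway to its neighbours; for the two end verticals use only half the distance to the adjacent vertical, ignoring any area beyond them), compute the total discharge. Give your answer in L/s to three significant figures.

w_1 = (5.0 − 1.7)/2 = 1.65 m; q_1 = 0.16 × 0.14 × 1.65 = 0.03696 m³/s
w_2 = (8.2 − 1.7)/2 = 3.25 m; q_2 = 0.30 × 0.50 × 3.25 = 0.4875 m³/s
w_3 = (9.6 − 5.0)/2 = 2.3 m; q_3 = 0.38 × 0.59 × 2.3 = 0.5157 m³/s
w_4 = (14.7 − 8.2)/2 = 3.25 m; q_4 = 0.39 × 0.62 × 3.25 = 0.7859 m³/s
w_5 = (17.7 − 9.6)/2 = 4.05 m; q_5 = 0.34 × 0.60 × 4.05 = 0.8262 m³/s
w_6 = (19.4 − 14.7)/2 = 2.35 m; q_6 = 0.27 × 0.42 × 2.35 = 0.2665 m³/s
w_7 = (21.6 − 17.7)/2 = 1.95 m; q_7 = 0.30 × 0.36 × 1.95 = 0.2106 m³/s
w_8 = (21.6 − 19.4)/2 = 1.1 m; q_8 = 0.12 × 0.13 × 1.1 = 0.01716 m³/s
Q = Σ qᵢ = 3.146 m³/s
= 3.146 × 1000 = 3146 L/s

3150 L/s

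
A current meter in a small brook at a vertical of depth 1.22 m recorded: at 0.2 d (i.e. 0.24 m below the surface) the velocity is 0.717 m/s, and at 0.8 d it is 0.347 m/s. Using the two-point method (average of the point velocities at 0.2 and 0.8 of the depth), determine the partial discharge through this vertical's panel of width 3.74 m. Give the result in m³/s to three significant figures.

2.43 m³/s

v̄ = (0.717 + 0.347) / 2 = 0.5320 m/s
q = v̄ × d × w = 0.5320 × 1.22 × 3.74 = 2.427 m³/s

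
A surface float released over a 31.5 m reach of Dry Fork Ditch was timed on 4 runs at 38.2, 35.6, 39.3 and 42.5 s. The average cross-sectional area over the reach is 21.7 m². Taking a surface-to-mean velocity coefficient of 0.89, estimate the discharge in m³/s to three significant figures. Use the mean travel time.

t̄ = (38.2 + 35.6 + 39.3 + 42.5) / 4 = 38.9 s
v_surface = L / t̄ = 31.5 / 38.9 = 0.8098 m/s
v_mean = 0.89 × 0.8098 = 0.7207 m/s
Q = A × v_mean = 21.7 × 0.7207 = 15.64 m³/s

15.6 m³/s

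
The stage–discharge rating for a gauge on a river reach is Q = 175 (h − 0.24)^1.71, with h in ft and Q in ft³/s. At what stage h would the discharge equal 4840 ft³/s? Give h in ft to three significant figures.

h − h₀ = (Q/C)^(1/b) = (4840/175)^(1/1.71) = 6.969 ft
h = 0.24 + 6.969 = 7.209 ft

7.21 ft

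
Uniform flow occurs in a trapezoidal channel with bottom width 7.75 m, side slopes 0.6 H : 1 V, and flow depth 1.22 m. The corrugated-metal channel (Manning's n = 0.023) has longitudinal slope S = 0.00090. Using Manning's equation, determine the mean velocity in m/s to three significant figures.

A = (b + z·y)·y = (7.75 + 0.6×1.22)×1.22 = 10.35 m²
P = b + 2y√(1+z²) = 7.75 + 2×1.22×√(1+0.6²) = 10.60 m
R = A/P = 10.35/10.60 = 0.9766 m
Q = (1/n)·A·R^(2/3)·S^(1/2) = (1/0.023) × 10.35 × 0.9766^(2/3) × 0.00090^(1/2) = 13.29 m³/s
V = Q/A = 13.29/10.35 = 1.284 m/s

1.28 m/s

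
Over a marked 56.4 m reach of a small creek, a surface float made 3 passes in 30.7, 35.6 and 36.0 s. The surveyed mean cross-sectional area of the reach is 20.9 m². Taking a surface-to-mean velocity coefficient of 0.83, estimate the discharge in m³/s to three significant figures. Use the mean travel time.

28.7 m³/s

t̄ = (30.7 + 35.6 + 36.0) / 3 = 34.1 s
v_surface = L / t̄ = 56.4 / 34.1 = 1.654 m/s
v_mean = 0.83 × 1.654 = 1.373 m/s
Q = A × v_mean = 20.9 × 1.373 = 28.69 m³/s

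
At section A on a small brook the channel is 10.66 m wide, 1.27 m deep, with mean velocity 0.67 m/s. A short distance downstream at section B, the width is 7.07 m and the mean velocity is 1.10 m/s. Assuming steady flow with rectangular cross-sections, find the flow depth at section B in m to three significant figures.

1.17 m

Q = A₁V₁ = (10.66×1.27) × 0.67 = 9.071 m³/s
d₂ = Q/(b₂ V₂) = 9.071/(7.07×1.10) = 1.166 m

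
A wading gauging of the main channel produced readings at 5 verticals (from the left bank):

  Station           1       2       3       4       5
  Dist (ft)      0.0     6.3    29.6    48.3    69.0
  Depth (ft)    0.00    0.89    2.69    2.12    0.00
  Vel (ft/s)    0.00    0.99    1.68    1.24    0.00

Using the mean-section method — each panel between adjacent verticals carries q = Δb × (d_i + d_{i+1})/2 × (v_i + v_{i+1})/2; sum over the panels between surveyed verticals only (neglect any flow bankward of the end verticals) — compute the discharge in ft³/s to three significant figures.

136 ft³/s

Panel 1-2: Δb = 6.3 ft, d̄ = (0.00+0.89)/2 = 0.445, v̄ = (0.00+0.99)/2 = 0.495 → q = 6.3×0.445×0.495 = 1.388 ft³/s
Panel 2-3: Δb = 23.3 ft, d̄ = (0.89+2.69)/2 = 1.79, v̄ = (0.99+1.68)/2 = 1.335 → q = 23.3×1.79×1.335 = 55.68 ft³/s
Panel 3-4: Δb = 18.7 ft, d̄ = (2.69+2.12)/2 = 2.405, v̄ = (1.68+1.24)/2 = 1.46 → q = 18.7×2.405×1.46 = 65.66 ft³/s
Panel 4-5: Δb = 20.7 ft, d̄ = (2.12+0.00)/2 = 1.06, v̄ = (1.24+0.00)/2 = 0.62 → q = 20.7×1.06×0.62 = 13.60 ft³/s
Q = Σ q = 136.3 ft³/s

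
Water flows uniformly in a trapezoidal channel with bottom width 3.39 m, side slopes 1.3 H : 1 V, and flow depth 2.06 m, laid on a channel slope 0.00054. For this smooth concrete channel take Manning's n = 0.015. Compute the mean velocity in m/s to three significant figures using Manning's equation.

1.78 m/s

A = (b + z·y)·y = (3.39 + 1.3×2.06)×2.06 = 12.50 m²
P = b + 2y√(1+z²) = 3.39 + 2×2.06×√(1+1.3²) = 10.15 m
R = A/P = 12.50/10.15 = 1.232 m
Q = (1/n)·A·R^(2/3)·S^(1/2) = (1/0.015) × 12.50 × 1.232^(2/3) × 0.00054^(1/2) = 22.25 m³/s
V = Q/A = 22.25/12.50 = 1.780 m/s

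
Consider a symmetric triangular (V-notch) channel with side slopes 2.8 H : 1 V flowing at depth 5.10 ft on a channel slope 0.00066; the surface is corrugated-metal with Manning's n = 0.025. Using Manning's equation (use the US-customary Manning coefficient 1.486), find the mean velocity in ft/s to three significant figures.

2.74 ft/s

A = z·y² = 2.8×5.10² = 72.83 ft²
P = 2y√(1+z²) = 2×5.10×√(1+2.8²) = 30.33 ft
R = A/P = 72.83/30.33 = 2.401 ft
Q = (1.486/n)·A·R^(2/3)·S^(1/2) = (1.486/0.025) × 72.83 × 2.401^(2/3) × 0.00066^(1/2) = 199.4 ft³/s
V = Q/A = 199.4/72.83 = 2.738 ft/s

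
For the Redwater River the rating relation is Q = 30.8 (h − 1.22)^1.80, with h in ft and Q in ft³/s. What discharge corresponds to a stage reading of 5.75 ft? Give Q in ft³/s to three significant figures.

467 ft³/s

Q = 30.8 × (5.75 − 1.22)^1.80 = 30.8 × 4.53^1.80 = 467.2 ft³/s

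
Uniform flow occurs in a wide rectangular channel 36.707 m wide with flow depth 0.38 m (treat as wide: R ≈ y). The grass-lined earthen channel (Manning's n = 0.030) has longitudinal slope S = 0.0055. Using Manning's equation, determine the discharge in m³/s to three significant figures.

A = b·y = 36.707 × 0.38 = 13.95 m²
Wide channel: R ≈ y = 0.38 m
Q = (1/n)·A·R^(2/3)·S^(1/2) = (1/0.030) × 13.95 × 0.3800^(2/3) × 0.0055^(1/2) = 18.09 m³/s

18.1 m³/s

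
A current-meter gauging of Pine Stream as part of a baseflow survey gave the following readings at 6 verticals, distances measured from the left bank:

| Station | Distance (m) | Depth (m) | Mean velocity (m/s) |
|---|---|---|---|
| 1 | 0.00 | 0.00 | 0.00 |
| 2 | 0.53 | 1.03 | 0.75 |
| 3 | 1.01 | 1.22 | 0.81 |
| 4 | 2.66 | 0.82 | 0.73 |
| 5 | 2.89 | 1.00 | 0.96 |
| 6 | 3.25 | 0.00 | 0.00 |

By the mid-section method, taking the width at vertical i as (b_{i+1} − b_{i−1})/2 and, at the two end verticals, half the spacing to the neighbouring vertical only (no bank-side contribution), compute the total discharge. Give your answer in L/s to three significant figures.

2290 L/s

w_2 = (1.01 − 0.00)/2 = 0.505 m; q_2 = 0.75 × 1.03 × 0.505 = 0.3901 m³/s
w_3 = (2.66 − 0.53)/2 = 1.065 m; q_3 = 0.81 × 1.22 × 1.065 = 1.052 m³/s
w_4 = (2.89 − 1.01)/2 = 0.94 m; q_4 = 0.73 × 0.82 × 0.94 = 0.5627 m³/s
w_5 = (3.25 − 2.66)/2 = 0.295 m; q_5 = 0.96 × 1.00 × 0.295 = 0.2832 m³/s
Stations 1, 6 contribute zero (depth or velocity is 0).
Q = Σ qᵢ = 2.288 m³/s
= 2.288 × 1000 = 2288 L/s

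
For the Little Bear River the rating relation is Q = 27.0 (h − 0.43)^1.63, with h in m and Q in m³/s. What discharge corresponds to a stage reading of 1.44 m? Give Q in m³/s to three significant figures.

Q = 27.0 × (1.44 − 0.43)^1.63 = 27.0 × 1.01^1.63 = 27.44 m³/s

27.4 m³/s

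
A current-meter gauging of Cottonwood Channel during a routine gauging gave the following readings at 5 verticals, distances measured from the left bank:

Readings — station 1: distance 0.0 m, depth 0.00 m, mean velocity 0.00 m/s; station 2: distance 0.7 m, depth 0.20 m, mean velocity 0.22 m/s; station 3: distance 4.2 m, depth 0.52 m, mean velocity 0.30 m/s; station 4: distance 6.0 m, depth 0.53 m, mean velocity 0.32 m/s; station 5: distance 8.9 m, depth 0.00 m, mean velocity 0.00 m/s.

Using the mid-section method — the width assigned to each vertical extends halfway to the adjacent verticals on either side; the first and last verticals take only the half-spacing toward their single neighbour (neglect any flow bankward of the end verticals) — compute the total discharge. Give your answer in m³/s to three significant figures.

w_2 = (4.2 − 0.0)/2 = 2.1 m; q_2 = 0.22 × 0.20 × 2.1 = 0.09240 m³/s
w_3 = (6.0 − 0.7)/2 = 2.65 m; q_3 = 0.30 × 0.52 × 2.65 = 0.4134 m³/s
w_4 = (8.9 − 4.2)/2 = 2.35 m; q_4 = 0.32 × 0.53 × 2.35 = 0.3986 m³/s
Stations 1, 5 contribute zero (depth or velocity is 0).
Q = Σ qᵢ = 0.9044 m³/s

0.904 m³/s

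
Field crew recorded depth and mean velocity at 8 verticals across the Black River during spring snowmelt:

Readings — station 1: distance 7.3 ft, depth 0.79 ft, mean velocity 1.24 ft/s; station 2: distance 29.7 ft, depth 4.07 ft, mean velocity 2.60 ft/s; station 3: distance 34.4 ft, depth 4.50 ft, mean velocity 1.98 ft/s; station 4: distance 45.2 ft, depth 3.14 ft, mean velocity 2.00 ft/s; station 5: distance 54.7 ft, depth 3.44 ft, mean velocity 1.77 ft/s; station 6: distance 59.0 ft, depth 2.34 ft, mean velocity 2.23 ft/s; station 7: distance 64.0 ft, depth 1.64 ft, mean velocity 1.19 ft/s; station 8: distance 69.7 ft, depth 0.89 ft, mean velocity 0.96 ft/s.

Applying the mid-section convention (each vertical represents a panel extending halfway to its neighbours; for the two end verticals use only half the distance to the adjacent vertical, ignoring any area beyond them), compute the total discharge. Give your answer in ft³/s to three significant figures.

366 ft³/s

w_1 = (29.7 − 7.3)/2 = 11.2 ft; q_1 = 1.24 × 0.79 × 11.2 = 10.97 ft³/s
w_2 = (34.4 − 7.3)/2 = 13.55 ft; q_2 = 2.60 × 4.07 × 13.55 = 143.4 ft³/s
w_3 = (45.2 − 29.7)/2 = 7.75 ft; q_3 = 1.98 × 4.50 × 7.75 = 69.05 ft³/s
w_4 = (54.7 − 34.4)/2 = 10.15 ft; q_4 = 2.00 × 3.14 × 10.15 = 63.74 ft³/s
w_5 = (59.0 − 45.2)/2 = 6.9 ft; q_5 = 1.77 × 3.44 × 6.9 = 42.01 ft³/s
w_6 = (64.0 − 54.7)/2 = 4.65 ft; q_6 = 2.23 × 2.34 × 4.65 = 24.26 ft³/s
w_7 = (69.7 − 59.0)/2 = 5.35 ft; q_7 = 1.19 × 1.64 × 5.35 = 10.44 ft³/s
w_8 = (69.7 − 64.0)/2 = 2.85 ft; q_8 = 0.96 × 0.89 × 2.85 = 2.435 ft³/s
Q = Σ qᵢ = 366.3 ft³/s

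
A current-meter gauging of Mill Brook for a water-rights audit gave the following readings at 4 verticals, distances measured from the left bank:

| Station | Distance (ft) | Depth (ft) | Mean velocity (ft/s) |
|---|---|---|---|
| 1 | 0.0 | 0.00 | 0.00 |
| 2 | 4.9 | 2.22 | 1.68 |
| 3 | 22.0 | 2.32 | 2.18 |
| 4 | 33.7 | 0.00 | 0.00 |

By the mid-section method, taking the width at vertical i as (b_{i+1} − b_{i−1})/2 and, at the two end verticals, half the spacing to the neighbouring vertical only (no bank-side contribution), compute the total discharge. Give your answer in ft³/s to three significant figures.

w_2 = (22.0 − 0.0)/2 = 11 ft; q_2 = 1.68 × 2.22 × 11 = 41.03 ft³/s
w_3 = (33.7 − 4.9)/2 = 14.4 ft; q_3 = 2.18 × 2.32 × 14.4 = 72.83 ft³/s
Stations 1, 4 contribute zero (depth or velocity is 0).
Q = Σ qᵢ = 113.9 ft³/s

114 ft³/s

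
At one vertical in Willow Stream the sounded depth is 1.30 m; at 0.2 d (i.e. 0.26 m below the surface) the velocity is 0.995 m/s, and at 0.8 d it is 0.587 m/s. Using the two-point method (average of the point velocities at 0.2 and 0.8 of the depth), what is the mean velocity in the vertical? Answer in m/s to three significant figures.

v̄ = (0.995 + 0.587) / 2 = 0.7910 m/s

0.791 m/s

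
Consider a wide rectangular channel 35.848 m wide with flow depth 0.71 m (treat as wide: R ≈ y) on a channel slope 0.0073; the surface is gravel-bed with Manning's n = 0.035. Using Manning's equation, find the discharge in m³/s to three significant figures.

A = b·y = 35.848 × 0.71 = 25.45 m²
Wide channel: R ≈ y = 0.71 m
Q = (1/n)·A·R^(2/3)·S^(1/2) = (1/0.035) × 25.45 × 0.7100^(2/3) × 0.0073^(1/2) = 49.45 m³/s

49.4 m³/s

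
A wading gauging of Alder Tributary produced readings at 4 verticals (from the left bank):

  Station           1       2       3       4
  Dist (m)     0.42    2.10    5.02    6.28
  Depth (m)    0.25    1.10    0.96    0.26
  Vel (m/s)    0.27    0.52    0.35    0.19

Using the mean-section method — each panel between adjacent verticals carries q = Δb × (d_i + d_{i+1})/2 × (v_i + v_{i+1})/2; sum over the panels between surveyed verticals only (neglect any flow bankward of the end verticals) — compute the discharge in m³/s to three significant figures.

Panel 1-2: Δb = 1.68 m, d̄ = (0.25+1.10)/2 = 0.675, v̄ = (0.27+0.52)/2 = 0.395 → q = 1.68×0.675×0.395 = 0.4479 m³/s
Panel 2-3: Δb = 2.92 m, d̄ = (1.10+0.96)/2 = 1.03, v̄ = (0.52+0.35)/2 = 0.435 → q = 2.92×1.03×0.435 = 1.308 m³/s
Panel 3-4: Δb = 1.26 m, d̄ = (0.96+0.26)/2 = 0.61, v̄ = (0.35+0.19)/2 = 0.27 → q = 1.26×0.61×0.27 = 0.2075 m³/s
Q = Σ q = 1.964 m³/s

1.96 m³/s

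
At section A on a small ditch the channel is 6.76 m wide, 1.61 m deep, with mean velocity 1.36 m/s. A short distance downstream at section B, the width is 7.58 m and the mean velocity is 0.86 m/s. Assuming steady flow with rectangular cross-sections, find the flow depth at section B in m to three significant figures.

Q = A₁V₁ = (6.76×1.61) × 1.36 = 14.80 m³/s
d₂ = Q/(b₂ V₂) = 14.80/(7.58×0.86) = 2.271 m

2.27 m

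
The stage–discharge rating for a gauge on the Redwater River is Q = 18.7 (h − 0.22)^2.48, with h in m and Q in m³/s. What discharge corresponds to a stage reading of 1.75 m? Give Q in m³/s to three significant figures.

53.7 m³/s

Q = 18.7 × (1.75 − 0.22)^2.48 = 18.7 × 1.53^2.48 = 53.69 m³/s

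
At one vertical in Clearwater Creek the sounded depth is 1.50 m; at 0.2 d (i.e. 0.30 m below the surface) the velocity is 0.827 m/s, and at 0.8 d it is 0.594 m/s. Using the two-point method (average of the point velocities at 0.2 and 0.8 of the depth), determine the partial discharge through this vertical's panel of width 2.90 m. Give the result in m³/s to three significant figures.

3.09 m³/s

v̄ = (0.827 + 0.594) / 2 = 0.7105 m/s
q = v̄ × d × w = 0.7105 × 1.50 × 2.90 = 3.091 m³/s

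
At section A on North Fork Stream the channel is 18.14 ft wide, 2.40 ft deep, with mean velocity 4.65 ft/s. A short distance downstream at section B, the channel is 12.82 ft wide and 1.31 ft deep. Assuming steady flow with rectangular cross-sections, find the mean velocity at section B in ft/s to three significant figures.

12.1 ft/s

Q = A₁V₁ = (18.14×2.40) × 4.65 = 202.4 ft³/s
A₂ = 12.82 × 1.31 = 16.79 ft²
V₂ = Q/A₂ = 202.4/16.79 = 12.05 ft/s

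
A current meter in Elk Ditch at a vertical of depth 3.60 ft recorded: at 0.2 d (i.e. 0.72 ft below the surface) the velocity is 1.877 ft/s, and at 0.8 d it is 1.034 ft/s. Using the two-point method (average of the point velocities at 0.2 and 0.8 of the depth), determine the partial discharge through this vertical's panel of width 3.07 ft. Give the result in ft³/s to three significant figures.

v̄ = (1.877 + 1.034) / 2 = 1.456 ft/s
q = v̄ × d × w = 1.456 × 3.60 × 3.07 = 16.09 ft³/s

16.1 ft³/s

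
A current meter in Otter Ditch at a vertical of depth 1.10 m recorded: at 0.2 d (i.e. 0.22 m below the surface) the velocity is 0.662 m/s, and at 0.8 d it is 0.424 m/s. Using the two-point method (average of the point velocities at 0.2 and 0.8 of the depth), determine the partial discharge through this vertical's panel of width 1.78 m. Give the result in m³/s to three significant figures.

1.06 m³/s

v̄ = (0.662 + 0.424) / 2 = 0.5430 m/s
q = v̄ × d × w = 0.5430 × 1.10 × 1.78 = 1.063 m³/s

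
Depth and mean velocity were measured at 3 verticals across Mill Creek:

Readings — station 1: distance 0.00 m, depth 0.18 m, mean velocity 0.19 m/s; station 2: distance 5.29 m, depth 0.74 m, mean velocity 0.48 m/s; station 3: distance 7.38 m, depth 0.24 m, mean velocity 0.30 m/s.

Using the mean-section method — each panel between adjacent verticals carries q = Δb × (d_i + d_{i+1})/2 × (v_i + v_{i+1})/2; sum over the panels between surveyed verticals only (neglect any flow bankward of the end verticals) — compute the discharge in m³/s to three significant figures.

Panel 1-2: Δb = 5.29 m, d̄ = (0.18+0.74)/2 = 0.46, v̄ = (0.19+0.48)/2 = 0.335 → q = 5.29×0.46×0.335 = 0.8152 m³/s
Panel 2-3: Δb = 2.09 m, d̄ = (0.74+0.24)/2 = 0.49, v̄ = (0.48+0.30)/2 = 0.39 → q = 2.09×0.49×0.39 = 0.3994 m³/s
Q = Σ q = 1.215 m³/s

1.21 m³/s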